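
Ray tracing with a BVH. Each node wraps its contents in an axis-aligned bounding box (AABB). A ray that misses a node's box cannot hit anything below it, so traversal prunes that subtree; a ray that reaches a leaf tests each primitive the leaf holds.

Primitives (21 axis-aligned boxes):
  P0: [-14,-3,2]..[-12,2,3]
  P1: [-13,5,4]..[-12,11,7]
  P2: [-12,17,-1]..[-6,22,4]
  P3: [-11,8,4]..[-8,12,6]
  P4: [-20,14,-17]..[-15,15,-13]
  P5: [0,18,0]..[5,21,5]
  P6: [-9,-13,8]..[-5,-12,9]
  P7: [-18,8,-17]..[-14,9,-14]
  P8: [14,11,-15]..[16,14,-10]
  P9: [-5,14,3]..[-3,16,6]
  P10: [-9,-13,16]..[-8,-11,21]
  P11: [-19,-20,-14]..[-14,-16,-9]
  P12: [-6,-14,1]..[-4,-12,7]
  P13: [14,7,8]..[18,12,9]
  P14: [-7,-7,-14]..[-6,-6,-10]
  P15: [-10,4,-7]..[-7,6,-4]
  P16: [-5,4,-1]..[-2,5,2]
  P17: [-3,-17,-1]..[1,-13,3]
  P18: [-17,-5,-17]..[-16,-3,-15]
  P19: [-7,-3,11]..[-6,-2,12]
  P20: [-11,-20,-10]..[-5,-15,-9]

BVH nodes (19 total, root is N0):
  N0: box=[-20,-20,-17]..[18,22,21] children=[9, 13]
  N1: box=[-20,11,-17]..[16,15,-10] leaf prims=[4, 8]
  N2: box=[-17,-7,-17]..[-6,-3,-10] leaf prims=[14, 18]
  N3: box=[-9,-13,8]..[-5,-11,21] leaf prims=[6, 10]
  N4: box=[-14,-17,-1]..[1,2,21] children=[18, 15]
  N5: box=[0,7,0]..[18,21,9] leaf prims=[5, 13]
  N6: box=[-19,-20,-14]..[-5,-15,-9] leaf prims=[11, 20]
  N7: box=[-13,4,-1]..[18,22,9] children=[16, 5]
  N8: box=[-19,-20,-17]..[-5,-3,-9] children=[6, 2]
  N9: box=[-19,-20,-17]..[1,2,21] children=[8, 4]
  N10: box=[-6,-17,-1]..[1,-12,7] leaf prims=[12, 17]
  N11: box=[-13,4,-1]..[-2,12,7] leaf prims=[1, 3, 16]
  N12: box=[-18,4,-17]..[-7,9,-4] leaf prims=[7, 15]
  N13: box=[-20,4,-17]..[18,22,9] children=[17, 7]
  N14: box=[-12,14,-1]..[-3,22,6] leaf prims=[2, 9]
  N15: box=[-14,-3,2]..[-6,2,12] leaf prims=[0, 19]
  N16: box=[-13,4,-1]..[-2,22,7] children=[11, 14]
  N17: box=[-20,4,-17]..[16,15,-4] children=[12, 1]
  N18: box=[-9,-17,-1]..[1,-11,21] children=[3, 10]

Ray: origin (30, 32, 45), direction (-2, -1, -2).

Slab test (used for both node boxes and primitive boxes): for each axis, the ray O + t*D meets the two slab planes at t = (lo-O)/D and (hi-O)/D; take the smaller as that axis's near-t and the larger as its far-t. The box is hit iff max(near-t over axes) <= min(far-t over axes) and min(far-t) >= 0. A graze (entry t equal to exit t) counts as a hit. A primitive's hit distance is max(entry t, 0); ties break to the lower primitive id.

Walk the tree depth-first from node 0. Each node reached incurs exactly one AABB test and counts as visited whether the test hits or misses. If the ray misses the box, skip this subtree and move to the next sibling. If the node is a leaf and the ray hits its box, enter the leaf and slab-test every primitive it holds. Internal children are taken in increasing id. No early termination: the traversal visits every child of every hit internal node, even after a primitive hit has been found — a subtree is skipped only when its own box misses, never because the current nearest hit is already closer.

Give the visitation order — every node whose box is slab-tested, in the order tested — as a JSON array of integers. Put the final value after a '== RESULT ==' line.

Walk:
N0 x:[6,25] y:[10,52] z:[12,31] -> hit [12,25], descend [9, 13]
  N9 x:[29/2,49/2] y:[30,52] z:[12,31] -> miss, prune
  N13 x:[6,25] y:[10,28] z:[18,31] -> hit [18,25], descend [7, 17]
    N7 x:[6,43/2] y:[10,28] z:[18,23] -> hit [18,43/2], descend [5, 16]
      N5 x:[6,15] y:[11,25] z:[18,45/2] -> miss, prune
      N16 x:[16,43/2] y:[10,28] z:[19,23] -> hit [19,43/2], descend [11, 14]
        N11 x:[16,43/2] y:[20,28] z:[19,23] -> hit [20,43/2] leaf, test {P1(miss), P3@t=20, P16(miss)}
        N14 x:[33/2,21] y:[10,18] z:[39/2,23] -> miss, prune
    N17 x:[7,25] y:[17,28] z:[49/2,31] -> hit [49/2,25], descend [1, 12]
      N1 x:[7,25] y:[17,21] z:[55/2,31] -> miss, prune
      N12 x:[37/2,24] y:[23,28] z:[49/2,31] -> miss, prune

Visited [0, 9, 13, 7, 5, 16, 11, 14, 17, 1, 12]. Tests: 11 box, 1 leaf. Nearest: P3.

== RESULT ==
[0, 9, 13, 7, 5, 16, 11, 14, 17, 1, 12]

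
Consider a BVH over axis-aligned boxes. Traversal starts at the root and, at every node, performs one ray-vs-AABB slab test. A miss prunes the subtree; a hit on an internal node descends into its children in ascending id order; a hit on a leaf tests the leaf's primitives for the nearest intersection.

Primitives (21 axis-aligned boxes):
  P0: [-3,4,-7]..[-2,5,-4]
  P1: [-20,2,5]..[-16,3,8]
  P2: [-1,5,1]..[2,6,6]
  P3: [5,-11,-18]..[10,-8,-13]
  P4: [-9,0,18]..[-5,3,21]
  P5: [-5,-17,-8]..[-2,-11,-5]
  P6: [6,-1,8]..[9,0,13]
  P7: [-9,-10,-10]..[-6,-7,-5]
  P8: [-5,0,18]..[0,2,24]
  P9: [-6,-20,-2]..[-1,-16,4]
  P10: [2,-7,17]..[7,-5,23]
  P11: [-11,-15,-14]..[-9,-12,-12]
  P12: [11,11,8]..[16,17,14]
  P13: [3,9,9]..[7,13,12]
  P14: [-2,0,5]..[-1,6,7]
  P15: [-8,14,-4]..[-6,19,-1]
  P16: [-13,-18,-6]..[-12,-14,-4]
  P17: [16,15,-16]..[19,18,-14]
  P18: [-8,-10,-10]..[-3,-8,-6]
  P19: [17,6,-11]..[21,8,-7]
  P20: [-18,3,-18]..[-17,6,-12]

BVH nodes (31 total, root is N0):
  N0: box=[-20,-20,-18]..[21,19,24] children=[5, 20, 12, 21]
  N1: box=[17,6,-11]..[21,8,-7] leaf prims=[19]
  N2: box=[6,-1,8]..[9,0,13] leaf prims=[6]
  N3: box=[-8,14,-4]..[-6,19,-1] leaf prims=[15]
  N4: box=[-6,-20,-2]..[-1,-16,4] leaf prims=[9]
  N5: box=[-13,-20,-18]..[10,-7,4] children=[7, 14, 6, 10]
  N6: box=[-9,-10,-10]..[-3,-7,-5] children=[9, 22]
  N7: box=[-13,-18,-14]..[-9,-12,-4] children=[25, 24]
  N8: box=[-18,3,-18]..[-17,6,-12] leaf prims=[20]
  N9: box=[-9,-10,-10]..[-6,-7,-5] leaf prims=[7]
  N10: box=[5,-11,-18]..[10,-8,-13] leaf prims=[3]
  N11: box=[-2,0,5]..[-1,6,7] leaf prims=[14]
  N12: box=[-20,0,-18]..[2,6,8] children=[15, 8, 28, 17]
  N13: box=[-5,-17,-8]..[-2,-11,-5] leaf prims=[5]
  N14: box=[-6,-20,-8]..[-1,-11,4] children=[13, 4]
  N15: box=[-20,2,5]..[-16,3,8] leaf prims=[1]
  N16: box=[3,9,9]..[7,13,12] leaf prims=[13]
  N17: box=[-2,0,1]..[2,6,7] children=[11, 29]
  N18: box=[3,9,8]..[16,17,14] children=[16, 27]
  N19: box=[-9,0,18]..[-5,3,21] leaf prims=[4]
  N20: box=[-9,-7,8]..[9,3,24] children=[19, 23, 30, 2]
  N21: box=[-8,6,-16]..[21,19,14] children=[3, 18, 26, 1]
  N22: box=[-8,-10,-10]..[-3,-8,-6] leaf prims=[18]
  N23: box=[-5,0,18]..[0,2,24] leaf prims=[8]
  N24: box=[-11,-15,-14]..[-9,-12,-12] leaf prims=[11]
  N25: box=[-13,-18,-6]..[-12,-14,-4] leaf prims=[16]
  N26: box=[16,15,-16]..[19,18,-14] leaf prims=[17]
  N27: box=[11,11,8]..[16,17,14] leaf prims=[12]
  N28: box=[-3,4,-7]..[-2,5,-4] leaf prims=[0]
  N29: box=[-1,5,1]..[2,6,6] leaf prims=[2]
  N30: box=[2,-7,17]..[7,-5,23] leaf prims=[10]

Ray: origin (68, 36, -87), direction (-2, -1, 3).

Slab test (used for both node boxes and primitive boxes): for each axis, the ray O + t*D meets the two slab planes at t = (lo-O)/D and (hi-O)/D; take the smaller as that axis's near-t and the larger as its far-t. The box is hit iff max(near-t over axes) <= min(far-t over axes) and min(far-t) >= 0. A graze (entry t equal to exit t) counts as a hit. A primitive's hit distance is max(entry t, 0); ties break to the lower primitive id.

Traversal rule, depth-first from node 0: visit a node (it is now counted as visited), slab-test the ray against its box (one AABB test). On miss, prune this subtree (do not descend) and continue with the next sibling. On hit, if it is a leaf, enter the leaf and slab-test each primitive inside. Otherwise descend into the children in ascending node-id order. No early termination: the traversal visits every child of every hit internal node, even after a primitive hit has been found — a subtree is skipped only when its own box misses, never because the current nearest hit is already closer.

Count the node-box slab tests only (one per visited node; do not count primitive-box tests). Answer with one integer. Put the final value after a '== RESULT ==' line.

Trace the traversal:
N0 x:[47/2,44] y:[17,56] z:[23,37] -> hit [47/2,37], descend [5, 12, 20, 21]
  N5 x:[29,81/2] y:[43,56] z:[23,91/3] -> miss, prune
  N12 x:[33,44] y:[30,36] z:[23,95/3] -> miss, prune
  N20 x:[59/2,77/2] y:[33,43] z:[95/3,37] -> hit [33,37], descend [2, 19, 23, 30]
    N2 x:[59/2,31] y:[36,37] z:[95/3,100/3] -> miss, prune
    N19 x:[73/2,77/2] y:[33,36] z:[35,36] -> miss, prune
    N23 x:[34,73/2] y:[34,36] z:[35,37] -> hit [35,36] leaf, test {P8@t=35}
    N30 x:[61/2,33] y:[41,43] z:[104/3,110/3] -> miss, prune
  N21 x:[47/2,38] y:[17,30] z:[71/3,101/3] -> hit [71/3,30], descend [1, 3, 18, 26]
    N1 x:[47/2,51/2] y:[28,30] z:[76/3,80/3] -> miss, prune
    N3 x:[37,38] y:[17,22] z:[83/3,86/3] -> miss, prune
    N18 x:[26,65/2] y:[19,27] z:[95/3,101/3] -> miss, prune
    N26 x:[49/2,26] y:[18,21] z:[71/3,73/3] -> miss, prune

Summary -> nodes [0, 5, 12, 20, 2, 19, 23, 30, 21, 1, 3, 18, 26]; box-tests=13; leaf-entries=1; first=P8

== RESULT ==
13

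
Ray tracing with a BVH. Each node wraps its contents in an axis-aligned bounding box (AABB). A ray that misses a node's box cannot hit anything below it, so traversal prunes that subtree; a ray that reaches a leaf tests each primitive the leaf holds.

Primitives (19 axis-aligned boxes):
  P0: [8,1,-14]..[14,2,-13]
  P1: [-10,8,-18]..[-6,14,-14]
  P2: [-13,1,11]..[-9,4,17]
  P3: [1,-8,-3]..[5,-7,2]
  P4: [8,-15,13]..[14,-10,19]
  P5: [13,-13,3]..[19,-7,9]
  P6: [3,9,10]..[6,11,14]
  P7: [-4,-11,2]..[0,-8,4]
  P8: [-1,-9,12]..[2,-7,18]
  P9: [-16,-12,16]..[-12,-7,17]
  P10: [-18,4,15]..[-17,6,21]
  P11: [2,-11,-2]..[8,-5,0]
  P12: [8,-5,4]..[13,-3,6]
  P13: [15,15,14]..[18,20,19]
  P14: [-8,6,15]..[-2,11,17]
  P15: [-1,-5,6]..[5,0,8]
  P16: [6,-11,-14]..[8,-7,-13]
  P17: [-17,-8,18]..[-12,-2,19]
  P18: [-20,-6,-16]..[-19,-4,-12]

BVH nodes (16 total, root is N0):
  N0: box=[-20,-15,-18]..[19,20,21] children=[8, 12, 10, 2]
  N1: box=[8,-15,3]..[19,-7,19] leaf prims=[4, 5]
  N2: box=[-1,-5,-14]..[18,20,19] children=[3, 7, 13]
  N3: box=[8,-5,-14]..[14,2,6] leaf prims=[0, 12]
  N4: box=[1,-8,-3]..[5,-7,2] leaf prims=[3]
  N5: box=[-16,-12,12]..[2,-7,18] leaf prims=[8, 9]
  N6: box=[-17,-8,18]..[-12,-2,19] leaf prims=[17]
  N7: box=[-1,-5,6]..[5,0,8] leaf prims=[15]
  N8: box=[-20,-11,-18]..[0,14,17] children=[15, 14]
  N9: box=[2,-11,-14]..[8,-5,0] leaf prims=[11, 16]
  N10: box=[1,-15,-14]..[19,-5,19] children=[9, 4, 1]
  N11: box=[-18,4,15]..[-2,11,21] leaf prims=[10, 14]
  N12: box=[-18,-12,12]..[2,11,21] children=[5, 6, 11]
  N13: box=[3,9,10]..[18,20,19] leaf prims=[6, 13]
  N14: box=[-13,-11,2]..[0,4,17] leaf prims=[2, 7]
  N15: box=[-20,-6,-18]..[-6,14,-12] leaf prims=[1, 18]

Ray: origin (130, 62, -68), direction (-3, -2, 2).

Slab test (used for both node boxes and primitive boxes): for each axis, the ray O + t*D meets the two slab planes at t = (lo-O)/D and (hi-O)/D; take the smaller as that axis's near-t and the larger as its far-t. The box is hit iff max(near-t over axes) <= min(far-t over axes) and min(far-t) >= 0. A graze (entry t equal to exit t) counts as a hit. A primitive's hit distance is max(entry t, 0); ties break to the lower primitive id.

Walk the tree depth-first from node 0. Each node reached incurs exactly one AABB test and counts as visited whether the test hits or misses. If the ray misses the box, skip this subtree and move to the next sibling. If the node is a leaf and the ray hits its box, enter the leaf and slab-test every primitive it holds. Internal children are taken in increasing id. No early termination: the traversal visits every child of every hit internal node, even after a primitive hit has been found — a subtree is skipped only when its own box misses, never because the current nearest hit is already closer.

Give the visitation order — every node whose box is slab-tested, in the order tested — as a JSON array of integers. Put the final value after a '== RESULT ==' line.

Walk:
N0 x:[37,50] y:[21,77/2] z:[25,89/2] -> hit [37,77/2], descend [2, 8, 10, 12]
  N2 x:[112/3,131/3] y:[21,67/2] z:[27,87/2] -> miss, prune
  N8 x:[130/3,50] y:[24,73/2] z:[25,85/2] -> miss, prune
  N10 x:[37,43] y:[67/2,77/2] z:[27,87/2] -> hit [37,77/2], descend [1, 4, 9]
    N1 x:[37,122/3] y:[69/2,77/2] z:[71/2,87/2] -> hit [37,77/2] leaf, test {P4(miss), P5@t=37}
    N4 x:[125/3,43] y:[69/2,35] z:[65/2,35] -> miss, prune
    N9 x:[122/3,128/3] y:[67/2,73/2] z:[27,34] -> miss, prune
  N12 x:[128/3,148/3] y:[51/2,37] z:[40,89/2] -> miss, prune

Visited [0, 2, 8, 10, 1, 4, 9, 12]. Tests: 8 box, 1 leaf. Nearest: P5.

== RESULT ==
[0, 2, 8, 10, 1, 4, 9, 12]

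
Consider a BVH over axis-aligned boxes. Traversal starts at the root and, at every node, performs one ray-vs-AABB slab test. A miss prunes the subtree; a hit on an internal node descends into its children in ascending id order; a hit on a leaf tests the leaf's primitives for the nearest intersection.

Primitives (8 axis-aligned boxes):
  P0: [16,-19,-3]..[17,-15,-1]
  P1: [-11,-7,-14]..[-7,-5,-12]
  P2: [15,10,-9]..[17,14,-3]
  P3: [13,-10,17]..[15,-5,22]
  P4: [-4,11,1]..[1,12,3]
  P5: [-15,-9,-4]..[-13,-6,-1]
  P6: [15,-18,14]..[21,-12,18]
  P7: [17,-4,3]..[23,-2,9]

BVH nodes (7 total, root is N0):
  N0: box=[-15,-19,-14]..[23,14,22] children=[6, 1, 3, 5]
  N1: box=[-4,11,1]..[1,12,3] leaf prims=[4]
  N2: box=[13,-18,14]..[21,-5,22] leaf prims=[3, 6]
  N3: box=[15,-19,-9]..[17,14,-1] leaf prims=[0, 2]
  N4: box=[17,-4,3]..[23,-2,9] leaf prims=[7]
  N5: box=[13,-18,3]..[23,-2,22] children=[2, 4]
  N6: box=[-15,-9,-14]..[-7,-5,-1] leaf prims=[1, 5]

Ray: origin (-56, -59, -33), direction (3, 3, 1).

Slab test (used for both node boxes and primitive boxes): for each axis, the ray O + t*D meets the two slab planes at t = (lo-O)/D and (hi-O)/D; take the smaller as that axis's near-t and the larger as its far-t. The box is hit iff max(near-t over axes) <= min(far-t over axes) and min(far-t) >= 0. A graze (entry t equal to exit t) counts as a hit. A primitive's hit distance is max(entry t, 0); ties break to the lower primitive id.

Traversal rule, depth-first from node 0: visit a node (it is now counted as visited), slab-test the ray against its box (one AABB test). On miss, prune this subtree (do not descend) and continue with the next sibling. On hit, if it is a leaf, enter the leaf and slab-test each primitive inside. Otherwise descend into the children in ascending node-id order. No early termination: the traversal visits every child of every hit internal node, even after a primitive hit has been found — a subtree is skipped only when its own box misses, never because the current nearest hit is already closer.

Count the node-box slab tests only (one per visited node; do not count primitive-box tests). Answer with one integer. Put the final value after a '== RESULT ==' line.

Traverse from the root:
N0 x:[41/3,79/3] y:[40/3,73/3] z:[19,55] -> hit [19,73/3], descend [1, 3, 5, 6]
  N1 x:[52/3,19] y:[70/3,71/3] z:[34,36] -> miss, prune
  N3 x:[71/3,73/3] y:[40/3,73/3] z:[24,32] -> hit [24,73/3] leaf, test {P0(miss), P2@t=24}
  N5 x:[23,79/3] y:[41/3,19] z:[36,55] -> miss, prune
  N6 x:[41/3,49/3] y:[50/3,18] z:[19,32] -> miss, prune

order=[0, 1, 3, 5, 6]  |boxes|=5  |leaves|=1  hit=P2

== RESULT ==
5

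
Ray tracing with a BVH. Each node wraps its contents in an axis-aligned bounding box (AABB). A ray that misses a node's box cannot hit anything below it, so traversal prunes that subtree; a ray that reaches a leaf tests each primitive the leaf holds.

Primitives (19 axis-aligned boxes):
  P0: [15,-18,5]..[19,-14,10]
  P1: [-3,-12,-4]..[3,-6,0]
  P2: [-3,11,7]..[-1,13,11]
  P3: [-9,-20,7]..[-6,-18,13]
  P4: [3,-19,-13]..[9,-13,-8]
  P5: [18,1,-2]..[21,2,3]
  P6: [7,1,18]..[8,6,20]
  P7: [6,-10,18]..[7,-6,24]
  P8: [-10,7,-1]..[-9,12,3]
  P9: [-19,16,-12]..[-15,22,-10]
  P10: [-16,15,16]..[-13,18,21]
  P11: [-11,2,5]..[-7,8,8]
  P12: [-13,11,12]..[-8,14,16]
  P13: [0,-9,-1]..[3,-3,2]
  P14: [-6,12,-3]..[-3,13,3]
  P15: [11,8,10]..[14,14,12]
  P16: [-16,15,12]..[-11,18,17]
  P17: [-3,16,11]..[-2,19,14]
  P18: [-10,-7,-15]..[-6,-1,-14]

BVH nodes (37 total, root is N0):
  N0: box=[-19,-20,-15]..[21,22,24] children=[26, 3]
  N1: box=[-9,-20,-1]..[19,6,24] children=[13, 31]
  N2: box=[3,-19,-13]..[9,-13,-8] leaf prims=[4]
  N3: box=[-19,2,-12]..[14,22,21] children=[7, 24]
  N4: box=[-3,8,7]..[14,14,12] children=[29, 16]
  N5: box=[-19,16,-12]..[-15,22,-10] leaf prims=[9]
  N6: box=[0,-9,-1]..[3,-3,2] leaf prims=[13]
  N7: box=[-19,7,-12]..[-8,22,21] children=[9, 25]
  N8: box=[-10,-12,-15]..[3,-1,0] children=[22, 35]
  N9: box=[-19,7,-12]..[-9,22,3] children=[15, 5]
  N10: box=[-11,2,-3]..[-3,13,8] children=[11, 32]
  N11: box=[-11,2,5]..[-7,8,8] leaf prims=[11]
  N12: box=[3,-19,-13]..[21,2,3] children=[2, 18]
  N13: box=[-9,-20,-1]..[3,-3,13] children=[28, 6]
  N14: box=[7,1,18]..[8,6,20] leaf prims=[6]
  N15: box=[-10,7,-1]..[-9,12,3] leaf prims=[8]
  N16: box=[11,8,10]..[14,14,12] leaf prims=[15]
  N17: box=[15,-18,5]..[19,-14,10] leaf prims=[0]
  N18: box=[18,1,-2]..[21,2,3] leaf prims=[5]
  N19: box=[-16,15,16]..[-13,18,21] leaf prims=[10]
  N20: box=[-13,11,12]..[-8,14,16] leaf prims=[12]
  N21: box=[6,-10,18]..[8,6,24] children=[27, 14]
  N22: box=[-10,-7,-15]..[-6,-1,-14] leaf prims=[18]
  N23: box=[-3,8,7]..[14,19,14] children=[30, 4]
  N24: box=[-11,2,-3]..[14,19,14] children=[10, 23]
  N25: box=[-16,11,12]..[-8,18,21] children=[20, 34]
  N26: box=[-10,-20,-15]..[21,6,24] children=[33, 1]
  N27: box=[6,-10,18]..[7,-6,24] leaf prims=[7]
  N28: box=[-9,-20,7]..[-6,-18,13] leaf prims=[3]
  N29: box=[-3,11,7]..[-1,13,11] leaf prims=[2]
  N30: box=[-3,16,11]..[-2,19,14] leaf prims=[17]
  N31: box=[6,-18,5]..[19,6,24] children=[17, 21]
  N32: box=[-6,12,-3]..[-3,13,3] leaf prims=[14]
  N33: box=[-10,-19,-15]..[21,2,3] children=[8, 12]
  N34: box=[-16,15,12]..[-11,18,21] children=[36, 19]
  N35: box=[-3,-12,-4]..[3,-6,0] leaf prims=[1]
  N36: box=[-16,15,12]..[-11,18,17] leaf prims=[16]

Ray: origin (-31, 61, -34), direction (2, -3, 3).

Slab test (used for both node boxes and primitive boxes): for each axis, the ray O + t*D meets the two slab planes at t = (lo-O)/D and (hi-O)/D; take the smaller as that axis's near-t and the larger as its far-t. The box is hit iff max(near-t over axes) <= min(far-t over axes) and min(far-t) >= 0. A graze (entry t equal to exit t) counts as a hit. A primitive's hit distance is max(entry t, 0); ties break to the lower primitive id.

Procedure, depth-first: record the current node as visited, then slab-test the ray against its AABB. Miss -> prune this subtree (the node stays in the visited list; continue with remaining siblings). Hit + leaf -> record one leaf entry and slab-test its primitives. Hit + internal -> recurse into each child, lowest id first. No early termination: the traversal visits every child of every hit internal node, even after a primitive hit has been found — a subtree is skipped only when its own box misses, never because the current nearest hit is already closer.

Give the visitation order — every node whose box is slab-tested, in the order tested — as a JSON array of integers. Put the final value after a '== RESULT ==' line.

Walk:
N0 x:[6,26] y:[13,27] z:[19/3,58/3] -> hit [13,58/3], descend [3, 26]
  N3 x:[6,45/2] y:[13,59/3] z:[22/3,55/3] -> hit [13,55/3], descend [7, 24]
    N7 x:[6,23/2] y:[13,18] z:[22/3,55/3] -> miss, prune
    N24 x:[10,45/2] y:[14,59/3] z:[31/3,16] -> hit [14,16], descend [10, 23]
      N10 x:[10,14] y:[16,59/3] z:[31/3,14] -> miss, prune
      N23 x:[14,45/2] y:[14,53/3] z:[41/3,16] -> hit [14,16], descend [4, 30]
        N4 x:[14,45/2] y:[47/3,53/3] z:[41/3,46/3] -> miss, prune
        N30 x:[14,29/2] y:[14,15] z:[15,16] -> miss, prune
  N26 x:[21/2,26] y:[55/3,27] z:[19/3,58/3] -> hit [55/3,58/3], descend [1, 33]
    N1 x:[11,25] y:[55/3,27] z:[11,58/3] -> hit [55/3,58/3], descend [13, 31]
      N13 x:[11,17] y:[64/3,27] z:[11,47/3] -> miss, prune
      N31 x:[37/2,25] y:[55/3,79/3] z:[13,58/3] -> hit [37/2,58/3], descend [17, 21]
        N17 x:[23,25] y:[25,79/3] z:[13,44/3] -> miss, prune
        N21 x:[37/2,39/2] y:[55/3,71/3] z:[52/3,58/3] -> hit [37/2,58/3], descend [14, 27]
          N14 x:[19,39/2] y:[55/3,20] z:[52/3,18] -> miss, prune
          N27 x:[37/2,19] y:[67/3,71/3] z:[52/3,58/3] -> miss, prune
    N33 x:[21/2,26] y:[59/3,80/3] z:[19/3,37/3] -> miss, prune

Summary -> nodes [0, 3, 7, 24, 10, 23, 4, 30, 26, 1, 13, 31, 17, 21, 14, 27, 33]; box-tests=17; leaf-entries=0; first=miss

== RESULT ==
[0, 3, 7, 24, 10, 23, 4, 30, 26, 1, 13, 31, 17, 21, 14, 27, 33]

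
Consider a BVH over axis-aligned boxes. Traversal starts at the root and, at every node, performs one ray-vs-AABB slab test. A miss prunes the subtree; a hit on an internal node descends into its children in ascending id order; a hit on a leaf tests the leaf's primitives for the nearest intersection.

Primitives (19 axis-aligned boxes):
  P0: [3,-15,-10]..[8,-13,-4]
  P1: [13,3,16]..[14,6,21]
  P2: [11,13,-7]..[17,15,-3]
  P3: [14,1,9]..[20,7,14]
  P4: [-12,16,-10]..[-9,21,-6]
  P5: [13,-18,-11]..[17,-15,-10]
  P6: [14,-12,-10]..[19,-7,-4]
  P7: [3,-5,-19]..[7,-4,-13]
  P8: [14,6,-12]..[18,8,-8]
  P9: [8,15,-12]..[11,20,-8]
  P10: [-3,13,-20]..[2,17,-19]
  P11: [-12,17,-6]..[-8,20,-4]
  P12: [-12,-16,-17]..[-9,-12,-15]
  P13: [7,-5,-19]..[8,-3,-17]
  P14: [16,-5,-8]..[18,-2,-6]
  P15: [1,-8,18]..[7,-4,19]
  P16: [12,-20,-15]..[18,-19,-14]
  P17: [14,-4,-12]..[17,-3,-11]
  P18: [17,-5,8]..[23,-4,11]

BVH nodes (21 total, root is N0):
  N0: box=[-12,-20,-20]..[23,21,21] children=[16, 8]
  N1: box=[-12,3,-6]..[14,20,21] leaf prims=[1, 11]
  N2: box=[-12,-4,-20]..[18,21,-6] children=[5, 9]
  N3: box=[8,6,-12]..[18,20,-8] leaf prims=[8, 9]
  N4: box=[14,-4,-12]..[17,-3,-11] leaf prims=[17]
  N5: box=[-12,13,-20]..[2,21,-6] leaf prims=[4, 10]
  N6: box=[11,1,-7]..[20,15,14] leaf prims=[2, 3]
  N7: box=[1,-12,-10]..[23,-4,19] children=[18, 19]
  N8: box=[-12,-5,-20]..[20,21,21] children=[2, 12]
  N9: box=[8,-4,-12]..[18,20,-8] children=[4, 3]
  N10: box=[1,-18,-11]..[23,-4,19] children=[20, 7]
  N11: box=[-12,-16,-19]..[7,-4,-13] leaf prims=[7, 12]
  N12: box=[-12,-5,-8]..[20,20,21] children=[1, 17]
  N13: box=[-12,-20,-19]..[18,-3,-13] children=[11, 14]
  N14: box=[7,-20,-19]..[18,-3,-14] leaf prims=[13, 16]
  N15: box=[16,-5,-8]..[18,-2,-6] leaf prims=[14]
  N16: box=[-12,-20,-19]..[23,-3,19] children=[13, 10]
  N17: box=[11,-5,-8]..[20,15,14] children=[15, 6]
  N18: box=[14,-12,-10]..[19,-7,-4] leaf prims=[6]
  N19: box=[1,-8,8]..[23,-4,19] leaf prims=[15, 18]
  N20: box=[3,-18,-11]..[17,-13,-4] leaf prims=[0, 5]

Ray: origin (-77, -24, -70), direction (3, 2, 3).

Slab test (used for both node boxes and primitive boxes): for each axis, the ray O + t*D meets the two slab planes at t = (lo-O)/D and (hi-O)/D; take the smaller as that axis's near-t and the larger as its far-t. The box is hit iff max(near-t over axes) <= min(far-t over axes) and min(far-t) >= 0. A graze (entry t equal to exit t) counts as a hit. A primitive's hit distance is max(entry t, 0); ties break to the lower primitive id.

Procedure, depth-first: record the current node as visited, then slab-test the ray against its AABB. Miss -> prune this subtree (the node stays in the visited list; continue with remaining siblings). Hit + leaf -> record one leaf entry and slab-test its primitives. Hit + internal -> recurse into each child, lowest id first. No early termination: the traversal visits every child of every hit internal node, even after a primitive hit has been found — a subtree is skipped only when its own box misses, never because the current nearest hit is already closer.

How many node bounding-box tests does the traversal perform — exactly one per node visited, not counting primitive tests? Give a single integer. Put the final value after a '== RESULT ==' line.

Traverse from the root:
N0 x:[65/3,100/3] y:[2,45/2] z:[50/3,91/3] -> hit [65/3,45/2], descend [8, 16]
  N8 x:[65/3,97/3] y:[19/2,45/2] z:[50/3,91/3] -> hit [65/3,45/2], descend [2, 12]
    N2 x:[65/3,95/3] y:[10,45/2] z:[50/3,64/3] -> miss, prune
    N12 x:[65/3,97/3] y:[19/2,22] z:[62/3,91/3] -> hit [65/3,22], descend [1, 17]
      N1 x:[65/3,91/3] y:[27/2,22] z:[64/3,91/3] -> hit [65/3,22] leaf, test {P1(miss), P11@t=65/3}
      N17 x:[88/3,97/3] y:[19/2,39/2] z:[62/3,28] -> miss, prune
  N16 x:[65/3,100/3] y:[2,21/2] z:[17,89/3] -> miss, prune

7 AABB tests over nodes [0, 8, 2, 12, 1, 17, 16]; 1 leaf entered; closest P11.

== RESULT ==
7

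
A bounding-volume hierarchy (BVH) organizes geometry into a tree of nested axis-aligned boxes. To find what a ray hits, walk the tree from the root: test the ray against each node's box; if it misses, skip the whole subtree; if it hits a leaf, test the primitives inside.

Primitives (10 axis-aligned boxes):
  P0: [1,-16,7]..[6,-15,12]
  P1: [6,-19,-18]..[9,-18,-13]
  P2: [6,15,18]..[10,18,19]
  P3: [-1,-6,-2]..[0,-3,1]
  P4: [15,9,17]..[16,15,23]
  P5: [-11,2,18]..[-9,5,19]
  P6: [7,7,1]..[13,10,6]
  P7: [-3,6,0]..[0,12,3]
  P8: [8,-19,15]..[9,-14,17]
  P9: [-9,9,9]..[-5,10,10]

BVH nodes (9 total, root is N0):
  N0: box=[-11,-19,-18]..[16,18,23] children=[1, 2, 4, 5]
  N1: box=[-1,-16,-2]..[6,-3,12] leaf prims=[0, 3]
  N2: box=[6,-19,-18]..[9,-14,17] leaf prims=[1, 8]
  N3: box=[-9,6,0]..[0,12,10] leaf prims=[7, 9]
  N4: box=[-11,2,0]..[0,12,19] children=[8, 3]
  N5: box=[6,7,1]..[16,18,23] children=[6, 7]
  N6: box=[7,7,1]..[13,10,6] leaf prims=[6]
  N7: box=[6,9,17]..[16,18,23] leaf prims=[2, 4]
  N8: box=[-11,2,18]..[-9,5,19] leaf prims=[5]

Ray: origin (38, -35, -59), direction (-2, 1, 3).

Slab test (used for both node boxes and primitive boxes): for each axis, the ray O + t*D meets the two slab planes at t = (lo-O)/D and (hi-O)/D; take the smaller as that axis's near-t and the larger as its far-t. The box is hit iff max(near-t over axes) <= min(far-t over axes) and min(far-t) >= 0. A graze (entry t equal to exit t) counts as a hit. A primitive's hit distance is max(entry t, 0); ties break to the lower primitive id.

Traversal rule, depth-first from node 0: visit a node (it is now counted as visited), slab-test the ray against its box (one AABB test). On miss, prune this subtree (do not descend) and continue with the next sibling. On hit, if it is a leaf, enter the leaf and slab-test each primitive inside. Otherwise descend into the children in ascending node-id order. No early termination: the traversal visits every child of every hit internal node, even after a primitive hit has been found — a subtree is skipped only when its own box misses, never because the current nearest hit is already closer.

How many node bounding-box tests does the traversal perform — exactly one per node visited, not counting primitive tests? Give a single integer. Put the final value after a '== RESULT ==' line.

Trace the traversal:
N0 x:[11,49/2] y:[16,53] z:[41/3,82/3] -> hit [16,49/2], descend [1, 2, 4, 5]
  N1 x:[16,39/2] y:[19,32] z:[19,71/3] -> hit [19,39/2] leaf, test {P0(miss), P3(miss)}
  N2 x:[29/2,16] y:[16,21] z:[41/3,76/3] -> hit [16,16] leaf, test {P1(miss), P8(miss)}
  N4 x:[19,49/2] y:[37,47] z:[59/3,26] -> miss, prune
  N5 x:[11,16] y:[42,53] z:[20,82/3] -> miss, prune

order=[0, 1, 2, 4, 5]  |boxes|=5  |leaves|=2  hit=miss

== RESULT ==
5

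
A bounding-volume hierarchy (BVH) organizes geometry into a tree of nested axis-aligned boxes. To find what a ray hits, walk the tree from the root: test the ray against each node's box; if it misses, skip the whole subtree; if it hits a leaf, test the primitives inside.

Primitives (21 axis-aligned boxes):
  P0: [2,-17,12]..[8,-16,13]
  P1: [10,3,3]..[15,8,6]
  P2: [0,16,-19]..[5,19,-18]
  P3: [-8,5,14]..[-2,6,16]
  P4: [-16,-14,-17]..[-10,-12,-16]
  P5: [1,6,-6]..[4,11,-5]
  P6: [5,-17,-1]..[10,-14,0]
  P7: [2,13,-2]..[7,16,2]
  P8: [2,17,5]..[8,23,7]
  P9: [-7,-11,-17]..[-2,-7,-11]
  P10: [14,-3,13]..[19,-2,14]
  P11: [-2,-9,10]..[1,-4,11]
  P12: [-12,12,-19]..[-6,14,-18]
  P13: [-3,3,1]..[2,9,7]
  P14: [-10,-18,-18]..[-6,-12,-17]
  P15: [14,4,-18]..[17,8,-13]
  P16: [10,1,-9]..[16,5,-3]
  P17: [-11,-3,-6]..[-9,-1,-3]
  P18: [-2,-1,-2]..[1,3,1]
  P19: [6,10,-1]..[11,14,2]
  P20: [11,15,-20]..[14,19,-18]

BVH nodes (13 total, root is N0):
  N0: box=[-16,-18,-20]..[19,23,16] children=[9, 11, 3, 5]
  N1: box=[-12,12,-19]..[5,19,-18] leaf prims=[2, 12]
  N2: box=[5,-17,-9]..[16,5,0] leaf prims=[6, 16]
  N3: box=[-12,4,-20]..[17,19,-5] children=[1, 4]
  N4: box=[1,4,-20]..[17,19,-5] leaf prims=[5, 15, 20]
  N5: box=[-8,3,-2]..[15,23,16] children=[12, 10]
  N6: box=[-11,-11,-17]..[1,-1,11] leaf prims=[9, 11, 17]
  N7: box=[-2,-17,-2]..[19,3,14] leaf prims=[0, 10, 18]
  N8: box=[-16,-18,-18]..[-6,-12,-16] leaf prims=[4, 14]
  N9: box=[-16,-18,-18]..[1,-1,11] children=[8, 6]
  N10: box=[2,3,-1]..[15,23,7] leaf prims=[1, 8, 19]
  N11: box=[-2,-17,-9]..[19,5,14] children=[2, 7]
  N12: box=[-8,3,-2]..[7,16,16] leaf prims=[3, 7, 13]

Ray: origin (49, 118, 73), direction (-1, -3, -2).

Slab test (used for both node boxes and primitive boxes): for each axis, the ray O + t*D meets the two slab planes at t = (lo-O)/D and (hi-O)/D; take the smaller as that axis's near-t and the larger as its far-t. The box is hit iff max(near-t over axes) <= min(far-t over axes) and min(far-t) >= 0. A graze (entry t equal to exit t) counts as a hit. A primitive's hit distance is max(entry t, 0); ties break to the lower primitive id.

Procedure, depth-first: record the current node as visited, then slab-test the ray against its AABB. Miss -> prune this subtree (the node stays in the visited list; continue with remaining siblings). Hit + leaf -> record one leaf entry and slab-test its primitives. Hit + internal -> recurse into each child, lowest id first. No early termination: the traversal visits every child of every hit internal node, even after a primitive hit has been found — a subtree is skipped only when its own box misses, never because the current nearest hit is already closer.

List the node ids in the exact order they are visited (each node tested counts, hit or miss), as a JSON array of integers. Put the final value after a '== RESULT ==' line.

Traverse from the root:
N0 x:[30,65] y:[95/3,136/3] z:[57/2,93/2] -> hit [95/3,136/3], descend [3, 5, 9, 11]
  N3 x:[32,61] y:[33,38] z:[39,93/2] -> miss, prune
  N5 x:[34,57] y:[95/3,115/3] z:[57/2,75/2] -> hit [34,75/2], descend [10, 12]
    N10 x:[34,47] y:[95/3,115/3] z:[33,37] -> hit [34,37] leaf, test {P1(miss), P8(miss), P19(miss)}
    N12 x:[42,57] y:[34,115/3] z:[57/2,75/2] -> miss, prune
  N9 x:[48,65] y:[119/3,136/3] z:[31,91/2] -> miss, prune
  N11 x:[30,51] y:[113/3,45] z:[59/2,41] -> hit [113/3,41], descend [2, 7]
    N2 x:[33,44] y:[113/3,45] z:[73/2,41] -> hit [113/3,41] leaf, test {P6(miss), P16@t=38}
    N7 x:[30,51] y:[115/3,45] z:[59/2,75/2] -> miss, prune

Summary -> nodes [0, 3, 5, 10, 12, 9, 11, 2, 7]; box-tests=9; leaf-entries=2; first=P16

== RESULT ==
[0, 3, 5, 10, 12, 9, 11, 2, 7]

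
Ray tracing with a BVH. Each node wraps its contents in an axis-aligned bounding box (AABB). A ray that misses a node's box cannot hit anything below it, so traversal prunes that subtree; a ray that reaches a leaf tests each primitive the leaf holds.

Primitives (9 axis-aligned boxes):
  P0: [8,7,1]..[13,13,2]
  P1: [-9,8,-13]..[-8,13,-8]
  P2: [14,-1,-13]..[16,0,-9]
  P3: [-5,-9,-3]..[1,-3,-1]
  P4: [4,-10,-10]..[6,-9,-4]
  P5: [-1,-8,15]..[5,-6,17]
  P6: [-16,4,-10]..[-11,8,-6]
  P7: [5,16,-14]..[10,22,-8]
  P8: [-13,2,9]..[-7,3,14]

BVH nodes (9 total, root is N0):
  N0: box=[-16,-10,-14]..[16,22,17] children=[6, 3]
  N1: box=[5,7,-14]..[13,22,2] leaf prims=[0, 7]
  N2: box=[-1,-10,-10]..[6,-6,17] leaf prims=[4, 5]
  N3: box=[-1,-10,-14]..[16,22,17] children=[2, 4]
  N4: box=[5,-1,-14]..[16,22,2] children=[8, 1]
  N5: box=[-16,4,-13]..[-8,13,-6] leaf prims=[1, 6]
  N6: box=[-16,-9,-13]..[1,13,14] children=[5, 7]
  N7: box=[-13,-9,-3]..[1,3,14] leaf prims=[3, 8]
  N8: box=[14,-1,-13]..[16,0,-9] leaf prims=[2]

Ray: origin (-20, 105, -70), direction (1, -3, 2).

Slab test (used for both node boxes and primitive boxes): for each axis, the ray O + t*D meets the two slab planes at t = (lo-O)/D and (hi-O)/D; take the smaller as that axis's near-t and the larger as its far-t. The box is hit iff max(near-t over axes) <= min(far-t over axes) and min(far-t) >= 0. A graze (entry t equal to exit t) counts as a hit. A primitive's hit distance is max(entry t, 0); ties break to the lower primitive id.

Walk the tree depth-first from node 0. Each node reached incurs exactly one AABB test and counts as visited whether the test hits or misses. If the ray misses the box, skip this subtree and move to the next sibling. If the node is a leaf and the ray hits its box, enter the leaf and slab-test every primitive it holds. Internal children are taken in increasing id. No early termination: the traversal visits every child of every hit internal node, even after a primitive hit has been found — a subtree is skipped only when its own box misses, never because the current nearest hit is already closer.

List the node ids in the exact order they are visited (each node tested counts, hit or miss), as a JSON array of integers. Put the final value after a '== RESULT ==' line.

Walk:
N0 x:[4,36] y:[83/3,115/3] z:[28,87/2] -> hit [28,36], descend [3, 6]
  N3 x:[19,36] y:[83/3,115/3] z:[28,87/2] -> hit [28,36], descend [2, 4]
    N2 x:[19,26] y:[37,115/3] z:[30,87/2] -> miss, prune
    N4 x:[25,36] y:[83/3,106/3] z:[28,36] -> hit [28,106/3], descend [1, 8]
      N1 x:[25,33] y:[83/3,98/3] z:[28,36] -> hit [28,98/3] leaf, test {P0(miss), P7@t=28}
      N8 x:[34,36] y:[35,106/3] z:[57/2,61/2] -> miss, prune
  N6 x:[4,21] y:[92/3,38] z:[57/2,42] -> miss, prune

Visited [0, 3, 2, 4, 1, 8, 6]. Tests: 7 box, 1 leaf. Nearest: P7.

== RESULT ==
[0, 3, 2, 4, 1, 8, 6]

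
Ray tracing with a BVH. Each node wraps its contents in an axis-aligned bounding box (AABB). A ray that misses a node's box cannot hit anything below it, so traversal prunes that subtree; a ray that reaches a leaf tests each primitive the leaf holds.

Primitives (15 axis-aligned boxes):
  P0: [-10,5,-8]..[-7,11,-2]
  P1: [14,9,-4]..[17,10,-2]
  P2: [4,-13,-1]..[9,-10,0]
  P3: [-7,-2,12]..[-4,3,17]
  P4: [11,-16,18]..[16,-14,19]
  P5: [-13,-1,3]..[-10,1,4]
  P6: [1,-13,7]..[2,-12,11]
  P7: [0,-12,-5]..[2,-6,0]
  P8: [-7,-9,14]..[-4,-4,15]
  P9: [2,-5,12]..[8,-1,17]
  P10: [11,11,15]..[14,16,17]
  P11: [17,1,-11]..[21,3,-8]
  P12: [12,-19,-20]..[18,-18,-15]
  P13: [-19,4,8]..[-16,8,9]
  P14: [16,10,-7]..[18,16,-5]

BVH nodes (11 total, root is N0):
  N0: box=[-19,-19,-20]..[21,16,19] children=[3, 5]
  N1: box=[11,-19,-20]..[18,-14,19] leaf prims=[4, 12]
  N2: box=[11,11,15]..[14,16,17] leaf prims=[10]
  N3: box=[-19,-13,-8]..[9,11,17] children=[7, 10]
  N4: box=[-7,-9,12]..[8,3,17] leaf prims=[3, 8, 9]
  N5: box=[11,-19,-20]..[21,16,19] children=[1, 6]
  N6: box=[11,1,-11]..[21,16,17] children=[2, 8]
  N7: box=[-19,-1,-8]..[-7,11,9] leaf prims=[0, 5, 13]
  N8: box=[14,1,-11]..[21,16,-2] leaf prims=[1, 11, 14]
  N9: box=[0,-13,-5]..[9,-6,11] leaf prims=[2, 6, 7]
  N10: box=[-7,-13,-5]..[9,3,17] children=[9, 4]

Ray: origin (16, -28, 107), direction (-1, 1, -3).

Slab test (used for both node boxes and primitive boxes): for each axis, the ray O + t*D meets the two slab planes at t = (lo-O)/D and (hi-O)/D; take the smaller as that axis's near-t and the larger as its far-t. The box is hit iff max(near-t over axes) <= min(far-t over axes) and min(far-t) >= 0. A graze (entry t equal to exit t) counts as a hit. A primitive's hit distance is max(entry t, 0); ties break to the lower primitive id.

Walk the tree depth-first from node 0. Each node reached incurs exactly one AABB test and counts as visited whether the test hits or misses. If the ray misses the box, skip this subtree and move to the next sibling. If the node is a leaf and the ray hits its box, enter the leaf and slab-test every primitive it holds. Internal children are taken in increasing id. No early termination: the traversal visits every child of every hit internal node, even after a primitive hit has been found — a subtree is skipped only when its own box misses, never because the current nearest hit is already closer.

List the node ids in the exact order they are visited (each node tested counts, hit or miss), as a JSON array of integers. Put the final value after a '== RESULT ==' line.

Traverse from the root:
N0 x:[-5,35] y:[9,44] z:[88/3,127/3] -> hit [88/3,35], descend [3, 5]
  N3 x:[7,35] y:[15,39] z:[30,115/3] -> hit [30,35], descend [7, 10]
    N7 x:[23,35] y:[27,39] z:[98/3,115/3] -> hit [98/3,35] leaf, test {P0(miss), P5(miss), P13@t=98/3}
    N10 x:[7,23] y:[15,31] z:[30,112/3] -> miss, prune
  N5 x:[-5,5] y:[9,44] z:[88/3,127/3] -> miss, prune

Visited [0, 3, 7, 10, 5]. Tests: 5 box, 1 leaf. Nearest: P13.

== RESULT ==
[0, 3, 7, 10, 5]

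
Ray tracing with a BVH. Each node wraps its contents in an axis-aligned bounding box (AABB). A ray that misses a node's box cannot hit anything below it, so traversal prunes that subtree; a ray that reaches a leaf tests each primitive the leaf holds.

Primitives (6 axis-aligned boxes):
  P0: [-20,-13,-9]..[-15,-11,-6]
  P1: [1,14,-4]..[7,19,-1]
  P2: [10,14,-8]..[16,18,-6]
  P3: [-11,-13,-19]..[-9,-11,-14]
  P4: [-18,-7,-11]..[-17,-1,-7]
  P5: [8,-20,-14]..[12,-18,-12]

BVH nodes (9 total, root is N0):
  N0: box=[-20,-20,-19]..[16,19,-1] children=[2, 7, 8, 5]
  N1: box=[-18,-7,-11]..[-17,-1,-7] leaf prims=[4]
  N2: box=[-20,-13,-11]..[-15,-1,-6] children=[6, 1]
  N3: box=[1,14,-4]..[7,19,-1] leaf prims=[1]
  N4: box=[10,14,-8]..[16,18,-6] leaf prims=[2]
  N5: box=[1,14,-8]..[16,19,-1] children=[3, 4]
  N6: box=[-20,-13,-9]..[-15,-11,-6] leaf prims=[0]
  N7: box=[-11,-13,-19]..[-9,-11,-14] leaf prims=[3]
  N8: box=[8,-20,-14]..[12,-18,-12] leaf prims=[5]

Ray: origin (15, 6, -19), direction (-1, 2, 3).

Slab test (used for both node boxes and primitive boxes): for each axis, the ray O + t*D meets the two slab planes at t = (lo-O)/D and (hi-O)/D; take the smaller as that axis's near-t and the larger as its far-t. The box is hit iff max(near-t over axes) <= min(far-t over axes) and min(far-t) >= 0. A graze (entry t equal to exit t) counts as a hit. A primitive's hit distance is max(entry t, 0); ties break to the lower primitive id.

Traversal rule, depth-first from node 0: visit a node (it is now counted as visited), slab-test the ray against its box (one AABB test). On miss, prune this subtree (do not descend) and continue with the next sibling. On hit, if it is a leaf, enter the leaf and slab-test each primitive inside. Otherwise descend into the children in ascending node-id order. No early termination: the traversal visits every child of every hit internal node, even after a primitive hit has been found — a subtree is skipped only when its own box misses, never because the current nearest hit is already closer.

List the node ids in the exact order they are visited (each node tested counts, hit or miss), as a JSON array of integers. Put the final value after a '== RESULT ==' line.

Trace the traversal:
N0 x:[-1,35] y:[-13,13/2] z:[0,6] -> hit [0,6], descend [2, 5, 7, 8]
  N2 x:[30,35] y:[-19/2,-7/2] z:[8/3,13/3] -> miss, prune
  N5 x:[-1,14] y:[4,13/2] z:[11/3,6] -> hit [4,6], descend [3, 4]
    N3 x:[8,14] y:[4,13/2] z:[5,6] -> miss, prune
    N4 x:[-1,5] y:[4,6] z:[11/3,13/3] -> hit [4,13/3] leaf, test {P2@t=4}
  N7 x:[24,26] y:[-19/2,-17/2] z:[0,5/3] -> miss, prune
  N8 x:[3,7] y:[-13,-12] z:[5/3,7/3] -> miss, prune

Visited [0, 2, 5, 3, 4, 7, 8]. Tests: 7 box, 1 leaf. Nearest: P2.

== RESULT ==
[0, 2, 5, 3, 4, 7, 8]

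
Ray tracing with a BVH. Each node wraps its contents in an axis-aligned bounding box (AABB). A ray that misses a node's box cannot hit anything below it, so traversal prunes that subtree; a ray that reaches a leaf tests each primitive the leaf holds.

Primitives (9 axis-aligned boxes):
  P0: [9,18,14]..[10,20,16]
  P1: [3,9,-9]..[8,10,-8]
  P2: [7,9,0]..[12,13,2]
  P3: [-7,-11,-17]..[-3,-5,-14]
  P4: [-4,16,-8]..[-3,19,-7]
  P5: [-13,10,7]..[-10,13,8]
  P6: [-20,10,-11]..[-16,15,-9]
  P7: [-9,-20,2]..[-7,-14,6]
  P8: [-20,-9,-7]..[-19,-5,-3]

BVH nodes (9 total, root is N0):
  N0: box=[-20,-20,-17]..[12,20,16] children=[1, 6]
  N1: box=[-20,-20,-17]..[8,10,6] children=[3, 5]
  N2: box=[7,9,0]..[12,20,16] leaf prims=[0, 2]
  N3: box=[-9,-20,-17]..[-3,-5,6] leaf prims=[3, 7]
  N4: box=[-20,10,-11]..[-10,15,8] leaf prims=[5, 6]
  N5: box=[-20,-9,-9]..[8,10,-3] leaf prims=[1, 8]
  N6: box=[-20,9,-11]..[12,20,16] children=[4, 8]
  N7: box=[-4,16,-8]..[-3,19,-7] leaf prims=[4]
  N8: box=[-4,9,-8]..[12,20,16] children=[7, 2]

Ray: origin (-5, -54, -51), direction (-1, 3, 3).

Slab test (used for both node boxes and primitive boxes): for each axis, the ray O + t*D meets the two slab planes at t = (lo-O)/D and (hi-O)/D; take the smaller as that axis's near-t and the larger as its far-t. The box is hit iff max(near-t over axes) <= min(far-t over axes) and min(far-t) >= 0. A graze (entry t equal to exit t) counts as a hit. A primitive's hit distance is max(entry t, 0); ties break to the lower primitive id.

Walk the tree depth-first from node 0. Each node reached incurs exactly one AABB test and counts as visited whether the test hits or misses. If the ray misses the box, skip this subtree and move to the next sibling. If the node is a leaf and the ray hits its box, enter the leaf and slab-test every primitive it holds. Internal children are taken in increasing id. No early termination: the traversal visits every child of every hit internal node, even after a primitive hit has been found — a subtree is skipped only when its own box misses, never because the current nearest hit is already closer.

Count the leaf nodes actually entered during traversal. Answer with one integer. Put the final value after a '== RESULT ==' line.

Traverse from the root:
N0 x:[-17,15] y:[34/3,74/3] z:[34/3,67/3] -> hit [34/3,15], descend [1, 6]
  N1 x:[-13,15] y:[34/3,64/3] z:[34/3,19] -> hit [34/3,15], descend [3, 5]
    N3 x:[-2,4] y:[34/3,49/3] z:[34/3,19] -> miss, prune
    N5 x:[-13,15] y:[15,64/3] z:[14,16] -> hit [15,15] leaf, test {P1(miss), P8@t=15}
  N6 x:[-17,15] y:[21,74/3] z:[40/3,67/3] -> miss, prune

Visited [0, 1, 3, 5, 6]. Tests: 5 box, 1 leaf. Nearest: P8.

== RESULT ==
1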